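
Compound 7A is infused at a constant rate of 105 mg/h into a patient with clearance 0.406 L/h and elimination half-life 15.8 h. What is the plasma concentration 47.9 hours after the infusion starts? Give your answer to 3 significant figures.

227 µg/mL

Css = rate / CL = 105 / 0.406 = 258.6 µg/mL
k = ln 2 / 15.8 = 0.04387 h⁻¹
C(t) = Css (1 − e^(−kt)) = 258.6 × (1 − e^(−2.101)) = 258.6 × 0.8777 ≈ 227 µg/mL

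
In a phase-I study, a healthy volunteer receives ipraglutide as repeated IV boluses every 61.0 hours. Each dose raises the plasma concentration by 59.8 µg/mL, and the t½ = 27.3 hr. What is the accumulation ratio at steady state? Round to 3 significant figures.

k = ln 2 / 27.3 = 0.02539 hr⁻¹
Fraction remaining after one interval: e^(−kτ) = e^(−0.02539 × 61.0) = 0.2125
R = 1 / (1 − 0.2125) = 1 / 0.7875 ≈ 1.27

1.27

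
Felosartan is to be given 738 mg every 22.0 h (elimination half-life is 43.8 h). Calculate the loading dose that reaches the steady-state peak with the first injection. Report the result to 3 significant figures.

k = ln 2 / 43.8 = 0.01583 h⁻¹
Accumulation ratio R = 1 / (1 − e^(−kτ)) = 1 / (1 − e^(−0.01583×22.0)) = 1 / (1 − 0.7060) = 3.401
Loading dose = maintenance dose × R = 738 × 3.401 ≈ 2510 mg

2510 mg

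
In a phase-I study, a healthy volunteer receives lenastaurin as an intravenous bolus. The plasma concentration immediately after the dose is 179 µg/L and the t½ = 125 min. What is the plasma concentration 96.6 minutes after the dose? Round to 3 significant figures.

105 µg/L

k = ln 2 / 125 = 0.005545 min⁻¹
96.6 min is 0.7728 half-lives, so C = 179 × (1/2)^0.7728 = 179 × 0.5853 ≈ 105 µg/L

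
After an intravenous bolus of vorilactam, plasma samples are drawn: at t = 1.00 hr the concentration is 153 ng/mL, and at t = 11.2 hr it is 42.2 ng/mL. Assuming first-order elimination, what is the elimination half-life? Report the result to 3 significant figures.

5.49 hours

k = ln(C₁/C₂) / (t₂ − t₁) = ln(153/42.2) / (11.2 − 1.00)
  = 1.288 / 10.20 = 0.1263 hr⁻¹
t½ = ln 2 / k = ln 2 / 0.1263 ≈ 5.49 hours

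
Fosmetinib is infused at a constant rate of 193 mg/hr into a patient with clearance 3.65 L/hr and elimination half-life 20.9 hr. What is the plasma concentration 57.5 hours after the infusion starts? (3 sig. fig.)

Css = rate / CL = 193 / 3.65 = 52.88 µg/mL
k = ln 2 / 20.9 = 0.03316 hr⁻¹
C(t) = Css (1 − e^(−kt)) = 52.88 × (1 − e^(−1.907)) = 52.88 × 0.8515 ≈ 45.0 µg/mL

45.0 µg/mL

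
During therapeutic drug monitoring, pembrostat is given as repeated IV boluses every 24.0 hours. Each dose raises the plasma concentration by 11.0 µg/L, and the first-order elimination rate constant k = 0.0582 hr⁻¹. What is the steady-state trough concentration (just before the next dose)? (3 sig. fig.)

Fraction remaining after one interval: e^(−kτ) = e^(−0.05820 × 24.0) = 0.2474
R = 1 / (1 − 0.2474) = 1.329
Css,max = 11.0 × 1.329 = 14.62 µg/L
Css,min = Css,max × e^(−kτ) = 14.62 × 0.2474 ≈ 3.62 µg/L

3.62 µg/L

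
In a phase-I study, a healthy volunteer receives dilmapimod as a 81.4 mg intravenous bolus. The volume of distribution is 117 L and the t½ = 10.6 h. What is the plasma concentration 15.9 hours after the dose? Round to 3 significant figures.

0.246 µg/mL

C₀ = dose / V = 81.4 / 117 = 0.6957 µg/mL
k = ln 2 / 10.6 = 0.06539 h⁻¹
C(t) = C₀ e^(−kt) = 0.6957 × e^(−0.06539 × 15.9) = 0.6957 × e^(−1.040) = 0.6957 × 0.3536 ≈ 0.246 µg/mL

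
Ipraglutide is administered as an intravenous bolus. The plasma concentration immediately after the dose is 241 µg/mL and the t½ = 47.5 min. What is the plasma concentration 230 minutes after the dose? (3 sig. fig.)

8.40 µg/mL

k = ln 2 / 47.5 = 0.01459 min⁻¹
C(t) = C₀ e^(−kt) = 241 × e^(−0.01459 × 230) = 241 × e^(−3.356) = 241 × 0.03486 ≈ 8.40 µg/mL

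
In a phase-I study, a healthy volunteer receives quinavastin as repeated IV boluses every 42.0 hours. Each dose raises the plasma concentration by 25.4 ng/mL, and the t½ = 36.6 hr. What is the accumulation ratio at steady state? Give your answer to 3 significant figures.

k = ln 2 / 36.6 = 0.01894 hr⁻¹
Fraction remaining after one interval: e^(−kτ) = e^(−0.01894 × 42.0) = 0.4514
R = 1 / (1 − 0.4514) = 1 / 0.5486 ≈ 1.82

1.82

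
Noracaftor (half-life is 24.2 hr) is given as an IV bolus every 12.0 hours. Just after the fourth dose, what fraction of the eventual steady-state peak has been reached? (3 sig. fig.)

0.747

k = ln 2 / 24.2 = 0.02864 hr⁻¹
f_n = 1 − e^(−nkτ) = 1 − e^(−4 × 0.02864 × 12.0) = 1 − e^(−1.375) = 1 − 0.2529 ≈ 0.747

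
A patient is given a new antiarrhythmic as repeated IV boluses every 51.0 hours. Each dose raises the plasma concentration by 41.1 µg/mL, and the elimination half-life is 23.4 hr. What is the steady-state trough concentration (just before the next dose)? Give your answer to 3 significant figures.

k = ln 2 / 23.4 = 0.02962 hr⁻¹
Fraction remaining after one interval: e^(−kτ) = e^(−0.02962 × 51.0) = 0.2208
R = 1 / (1 − 0.2208) = 1.283
Css,max = 41.1 × 1.283 = 52.74 µg/mL
Css,min = Css,max × e^(−kτ) = 52.74 × 0.2208 ≈ 11.6 µg/mL

11.6 µg/mL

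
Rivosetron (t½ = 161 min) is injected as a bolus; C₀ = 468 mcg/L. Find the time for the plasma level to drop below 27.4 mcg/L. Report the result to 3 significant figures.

k = ln 2 / 161 = 0.004305 min⁻¹
C(t) = C₀ e^(−kt)  ⇒  t = ln(C₀/C) / k
t = ln(468/27.4) / 0.004305 = 2.838 / 0.004305 ≈ 659 minutes

659 minutes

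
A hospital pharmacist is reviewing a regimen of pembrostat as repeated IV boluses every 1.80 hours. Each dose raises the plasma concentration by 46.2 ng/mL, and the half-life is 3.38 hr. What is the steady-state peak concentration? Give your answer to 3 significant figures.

150 ng/mL

k = ln 2 / 3.38 = 0.2051 hr⁻¹
Fraction remaining after one interval: e^(−kτ) = e^(−0.2051 × 1.80) = 0.6913
R = 1 / (1 − 0.6913) = 3.240
Css,max = 46.2 × 3.240 ≈ 150 ng/mL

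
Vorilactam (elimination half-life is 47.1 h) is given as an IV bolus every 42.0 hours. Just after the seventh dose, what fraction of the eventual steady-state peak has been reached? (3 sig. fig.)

0.987

k = ln 2 / 47.1 = 0.01472 h⁻¹
f_n = 1 − e^(−nkτ) = 1 − e^(−7 × 0.01472 × 42.0) = 1 − e^(−4.327) = 1 − 0.01321 ≈ 0.987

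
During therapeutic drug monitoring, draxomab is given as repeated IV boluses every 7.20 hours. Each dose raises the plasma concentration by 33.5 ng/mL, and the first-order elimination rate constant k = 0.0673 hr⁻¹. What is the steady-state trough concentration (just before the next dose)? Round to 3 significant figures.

Fraction remaining after one interval: e^(−kτ) = e^(−0.06730 × 7.20) = 0.6160
R = 1 / (1 − 0.6160) = 2.604
Css,max = 33.5 × 2.604 = 87.23 ng/mL
Css,min = Css,max × e^(−kτ) = 87.23 × 0.6160 ≈ 53.7 ng/mL

53.7 ng/mL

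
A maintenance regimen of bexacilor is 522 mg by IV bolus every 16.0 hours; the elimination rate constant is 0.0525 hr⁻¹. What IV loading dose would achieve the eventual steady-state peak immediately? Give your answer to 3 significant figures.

Accumulation ratio R = 1 / (1 − e^(−kτ)) = 1 / (1 − e^(−0.05250×16.0)) = 1 / (1 − 0.4317) = 1.760
Loading dose = maintenance dose × R = 522 × 1.760 ≈ 919 mg

919 mg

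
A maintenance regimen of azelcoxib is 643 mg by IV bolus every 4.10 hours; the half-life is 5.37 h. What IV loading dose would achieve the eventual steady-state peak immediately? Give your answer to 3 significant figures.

k = ln 2 / 5.37 = 0.1291 h⁻¹
Accumulation ratio R = 1 / (1 − e^(−kτ)) = 1 / (1 − e^(−0.1291×4.10)) = 1 / (1 − 0.5891) = 2.433
Loading dose = maintenance dose × R = 643 × 2.433 ≈ 1560 mg

1560 mg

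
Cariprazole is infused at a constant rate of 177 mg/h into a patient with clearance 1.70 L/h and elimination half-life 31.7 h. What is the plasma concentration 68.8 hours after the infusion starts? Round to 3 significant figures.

81.0 µg/mL

Css = rate / CL = 177 / 1.70 = 104.1 µg/mL
k = ln 2 / 31.7 = 0.02187 h⁻¹
C(t) = Css (1 − e^(−kt)) = 104.1 × (1 − e^(−1.504)) = 104.1 × 0.7778 ≈ 81.0 µg/mL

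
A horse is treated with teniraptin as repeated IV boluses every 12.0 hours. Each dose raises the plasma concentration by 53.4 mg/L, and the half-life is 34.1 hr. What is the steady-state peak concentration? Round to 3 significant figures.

k = ln 2 / 34.1 = 0.02033 hr⁻¹
Fraction remaining after one interval: e^(−kτ) = e^(−0.02033 × 12.0) = 0.7835
R = 1 / (1 − 0.7835) = 4.620
Css,max = 53.4 × 4.620 ≈ 247 mg/L

247 mg/L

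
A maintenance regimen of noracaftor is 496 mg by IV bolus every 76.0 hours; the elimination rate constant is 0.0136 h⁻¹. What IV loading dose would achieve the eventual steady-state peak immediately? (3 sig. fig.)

770 mg

Accumulation ratio R = 1 / (1 − e^(−kτ)) = 1 / (1 − e^(−0.01360×76.0)) = 1 / (1 − 0.3557) = 1.552
Loading dose = maintenance dose × R = 496 × 1.552 ≈ 770 mg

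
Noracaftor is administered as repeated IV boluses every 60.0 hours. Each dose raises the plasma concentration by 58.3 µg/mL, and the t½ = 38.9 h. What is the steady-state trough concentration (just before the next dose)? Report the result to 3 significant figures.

30.5 µg/mL

k = ln 2 / 38.9 = 0.01782 h⁻¹
Fraction remaining after one interval: e^(−kτ) = e^(−0.01782 × 60.0) = 0.3433
R = 1 / (1 − 0.3433) = 1.523
Css,max = 58.3 × 1.523 = 88.78 µg/mL
Css,min = Css,max × e^(−kτ) = 88.78 × 0.3433 ≈ 30.5 µg/mL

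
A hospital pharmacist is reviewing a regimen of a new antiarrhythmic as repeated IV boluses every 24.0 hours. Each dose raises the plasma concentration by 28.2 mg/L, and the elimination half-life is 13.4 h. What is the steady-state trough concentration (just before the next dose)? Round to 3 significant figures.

k = ln 2 / 13.4 = 0.05173 h⁻¹
Fraction remaining after one interval: e^(−kτ) = e^(−0.05173 × 24.0) = 0.2890
R = 1 / (1 − 0.2890) = 1.406
Css,max = 28.2 × 1.406 = 39.66 mg/L
Css,min = Css,max × e^(−kτ) = 39.66 × 0.2890 ≈ 11.5 mg/L

11.5 mg/L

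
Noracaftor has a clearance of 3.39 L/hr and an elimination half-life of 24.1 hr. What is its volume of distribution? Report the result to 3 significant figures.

k = ln 2 / t½ = ln 2 / 24.1 = 0.02876 hr⁻¹
V = CL / k = 3.39 / 0.02876 ≈ 118 L

118 L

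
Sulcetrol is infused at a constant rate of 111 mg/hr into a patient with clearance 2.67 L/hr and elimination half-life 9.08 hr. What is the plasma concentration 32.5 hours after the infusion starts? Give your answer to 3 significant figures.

Css = rate / CL = 111 / 2.67 = 41.57 µg/mL
k = ln 2 / 9.08 = 0.07634 hr⁻¹
C(t) = Css (1 − e^(−kt)) = 41.57 × (1 − e^(−2.481)) = 41.57 × 0.9163 ≈ 38.1 µg/mL

38.1 µg/mL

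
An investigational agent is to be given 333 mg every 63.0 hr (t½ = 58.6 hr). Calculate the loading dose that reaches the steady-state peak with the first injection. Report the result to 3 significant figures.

634 mg

k = ln 2 / 58.6 = 0.01183 hr⁻¹
Accumulation ratio R = 1 / (1 − e^(−kτ)) = 1 / (1 − e^(−0.01183×63.0)) = 1 / (1 − 0.4746) = 1.903
Loading dose = maintenance dose × R = 333 × 1.903 ≈ 634 mg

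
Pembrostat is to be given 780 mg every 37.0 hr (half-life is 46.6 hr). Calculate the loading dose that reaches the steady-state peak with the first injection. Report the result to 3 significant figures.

1840 mg

k = ln 2 / 46.6 = 0.01487 hr⁻¹
Accumulation ratio R = 1 / (1 − e^(−kτ)) = 1 / (1 − e^(−0.01487×37.0)) = 1 / (1 − 0.5767) = 2.363
Loading dose = maintenance dose × R = 780 × 2.363 ≈ 1840 mg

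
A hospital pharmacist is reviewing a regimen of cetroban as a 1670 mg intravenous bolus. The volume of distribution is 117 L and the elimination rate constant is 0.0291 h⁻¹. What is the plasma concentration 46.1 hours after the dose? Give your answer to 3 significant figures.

3.73 µg/mL

C₀ = dose / V = 1670 / 117 = 14.27 µg/mL
C(t) = C₀ e^(−kt) = 14.27 × e^(−0.02910 × 46.1) = 14.27 × e^(−1.342) = 14.27 × 0.2615 ≈ 3.73 µg/mL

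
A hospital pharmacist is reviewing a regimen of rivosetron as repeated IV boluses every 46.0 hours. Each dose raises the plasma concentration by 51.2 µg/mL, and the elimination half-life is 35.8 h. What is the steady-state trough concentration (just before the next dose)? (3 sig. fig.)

k = ln 2 / 35.8 = 0.01936 h⁻¹
Fraction remaining after one interval: e^(−kτ) = e^(−0.01936 × 46.0) = 0.4104
R = 1 / (1 − 0.4104) = 1.696
Css,max = 51.2 × 1.696 = 86.84 µg/mL
Css,min = Css,max × e^(−kτ) = 86.84 × 0.4104 ≈ 35.6 µg/mL

35.6 µg/mL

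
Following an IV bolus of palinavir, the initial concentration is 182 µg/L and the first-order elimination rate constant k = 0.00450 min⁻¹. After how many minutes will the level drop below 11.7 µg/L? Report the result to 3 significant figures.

610 minutes

C(t) = C₀ e^(−kt)  ⇒  t = ln(C₀/C) / k
t = ln(182/11.7) / 0.004500 = 2.744 / 0.004500 ≈ 610 minutes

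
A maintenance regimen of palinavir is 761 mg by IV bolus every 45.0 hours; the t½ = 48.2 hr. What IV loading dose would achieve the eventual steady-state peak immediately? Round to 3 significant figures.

k = ln 2 / 48.2 = 0.01438 hr⁻¹
Accumulation ratio R = 1 / (1 − e^(−kτ)) = 1 / (1 − e^(−0.01438×45.0)) = 1 / (1 − 0.5235) = 2.099
Loading dose = maintenance dose × R = 761 × 2.099 ≈ 1600 mg

1600 mg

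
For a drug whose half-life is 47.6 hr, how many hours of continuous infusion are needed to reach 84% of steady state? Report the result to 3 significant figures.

k = ln 2 / 47.6 = 0.01456 hr⁻¹
f = 1 − e^(−kt)  ⇒  t = −ln(1 − f) / k
t = −ln(1 − 0.84) / 0.01456 = 1.833 / 0.01456 ≈ 126 hours

126 hours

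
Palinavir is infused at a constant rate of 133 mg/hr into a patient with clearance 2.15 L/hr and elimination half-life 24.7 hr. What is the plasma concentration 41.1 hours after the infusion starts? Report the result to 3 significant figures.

42.3 µg/mL

Css = rate / CL = 133 / 2.15 = 61.86 µg/mL
k = ln 2 / 24.7 = 0.02806 hr⁻¹
C(t) = Css (1 − e^(−kt)) = 61.86 × (1 − e^(−1.153)) = 61.86 × 0.6844 ≈ 42.3 µg/mL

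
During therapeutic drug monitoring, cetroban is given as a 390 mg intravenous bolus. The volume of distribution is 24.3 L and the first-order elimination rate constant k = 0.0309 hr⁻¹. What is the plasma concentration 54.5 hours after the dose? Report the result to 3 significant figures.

2.98 mg/L

C₀ = dose / V = 390 / 24.3 = 16.05 mg/L
C(t) = C₀ e^(−kt) = 16.05 × e^(−0.03090 × 54.5) = 16.05 × e^(−1.684) = 16.05 × 0.1856 ≈ 2.98 mg/L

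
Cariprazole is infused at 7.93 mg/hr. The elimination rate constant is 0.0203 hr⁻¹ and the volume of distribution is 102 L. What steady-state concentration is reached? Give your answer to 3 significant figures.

CL = k · V = 0.0203 × 102 = 2.071 L/hr
Css = rate / CL = 7.93 / 2.071 ≈ 3.83 mg/L

3.83 mg/L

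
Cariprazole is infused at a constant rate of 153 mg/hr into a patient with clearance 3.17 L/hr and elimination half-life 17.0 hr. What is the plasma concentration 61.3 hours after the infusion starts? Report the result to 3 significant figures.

44.3 mg/L

Css = rate / CL = 153 / 3.17 = 48.26 mg/L
k = ln 2 / 17.0 = 0.04077 hr⁻¹
C(t) = Css (1 − e^(−kt)) = 48.26 × (1 − e^(−2.499)) = 48.26 × 0.9179 ≈ 44.3 mg/L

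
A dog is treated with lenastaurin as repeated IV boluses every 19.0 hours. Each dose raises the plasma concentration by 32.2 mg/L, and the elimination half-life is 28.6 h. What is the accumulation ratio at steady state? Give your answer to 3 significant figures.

k = ln 2 / 28.6 = 0.02424 h⁻¹
Fraction remaining after one interval: e^(−kτ) = e^(−0.02424 × 19.0) = 0.6310
R = 1 / (1 − 0.6310) = 1 / 0.3690 ≈ 2.71

2.71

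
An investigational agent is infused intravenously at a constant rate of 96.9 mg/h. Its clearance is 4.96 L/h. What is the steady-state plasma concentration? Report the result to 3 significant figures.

Css = infusion rate / CL = 96.9 / 4.96 ≈ 19.5 µg/mL

19.5 µg/mL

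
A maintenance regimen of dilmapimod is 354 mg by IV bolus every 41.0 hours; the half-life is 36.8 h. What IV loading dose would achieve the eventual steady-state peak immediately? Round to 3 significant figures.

658 mg

k = ln 2 / 36.8 = 0.01884 h⁻¹
Accumulation ratio R = 1 / (1 − e^(−kτ)) = 1 / (1 − e^(−0.01884×41.0)) = 1 / (1 − 0.4620) = 1.859
Loading dose = maintenance dose × R = 354 × 1.859 ≈ 658 mg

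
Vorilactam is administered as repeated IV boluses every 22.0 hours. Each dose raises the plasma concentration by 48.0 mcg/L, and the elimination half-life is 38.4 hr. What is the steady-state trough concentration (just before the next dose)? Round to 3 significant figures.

98.5 mcg/L

k = ln 2 / 38.4 = 0.01805 hr⁻¹
Fraction remaining after one interval: e^(−kτ) = e^(−0.01805 × 22.0) = 0.6723
R = 1 / (1 − 0.6723) = 3.051
Css,max = 48.0 × 3.051 = 146.5 mcg/L
Css,min = Css,max × e^(−kτ) = 146.5 × 0.6723 ≈ 98.5 mcg/L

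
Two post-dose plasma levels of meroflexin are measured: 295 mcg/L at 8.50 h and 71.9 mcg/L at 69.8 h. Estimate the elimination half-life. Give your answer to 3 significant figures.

30.1 hours

k = ln(C₁/C₂) / (t₂ − t₁) = ln(295/71.9) / (69.8 − 8.50)
  = 1.412 / 61.30 = 0.02303 h⁻¹
t½ = ln 2 / k = ln 2 / 0.02303 ≈ 30.1 hours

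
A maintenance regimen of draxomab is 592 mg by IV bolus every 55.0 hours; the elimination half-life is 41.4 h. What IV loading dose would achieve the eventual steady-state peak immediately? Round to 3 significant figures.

984 mg

k = ln 2 / 41.4 = 0.01674 h⁻¹
Accumulation ratio R = 1 / (1 − e^(−kτ)) = 1 / (1 − e^(−0.01674×55.0)) = 1 / (1 − 0.3982) = 1.662
Loading dose = maintenance dose × R = 592 × 1.662 ≈ 984 mg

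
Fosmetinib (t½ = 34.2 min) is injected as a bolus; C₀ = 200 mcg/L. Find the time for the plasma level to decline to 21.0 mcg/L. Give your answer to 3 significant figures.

111 minutes

k = ln 2 / 34.2 = 0.02027 min⁻¹
C(t) = C₀ e^(−kt)  ⇒  t = ln(C₀/C) / k
t = ln(200/21.0) / 0.02027 = 2.254 / 0.02027 ≈ 111 minutes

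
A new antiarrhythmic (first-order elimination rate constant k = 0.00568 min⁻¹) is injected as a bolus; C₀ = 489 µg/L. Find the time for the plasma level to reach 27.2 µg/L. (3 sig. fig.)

509 minutes

C(t) = C₀ e^(−kt)  ⇒  t = ln(C₀/C) / k
t = ln(489/27.2) / 0.005680 = 2.889 / 0.005680 ≈ 509 minutes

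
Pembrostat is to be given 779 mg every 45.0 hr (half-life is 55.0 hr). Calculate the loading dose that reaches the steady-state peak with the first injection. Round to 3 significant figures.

1800 mg

k = ln 2 / 55.0 = 0.01260 hr⁻¹
Accumulation ratio R = 1 / (1 − e^(−kτ)) = 1 / (1 − e^(−0.01260×45.0)) = 1 / (1 − 0.5672) = 2.310
Loading dose = maintenance dose × R = 779 × 2.310 ≈ 1800 mg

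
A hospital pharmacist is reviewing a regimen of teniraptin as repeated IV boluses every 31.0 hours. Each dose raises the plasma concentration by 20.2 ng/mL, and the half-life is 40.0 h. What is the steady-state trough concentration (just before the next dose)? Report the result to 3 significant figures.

k = ln 2 / 40.0 = 0.01733 h⁻¹
Fraction remaining after one interval: e^(−kτ) = e^(−0.01733 × 31.0) = 0.5844
R = 1 / (1 − 0.5844) = 2.406
Css,max = 20.2 × 2.406 = 48.60 ng/mL
Css,min = Css,max × e^(−kτ) = 48.60 × 0.5844 ≈ 28.4 ng/mL

28.4 ng/mL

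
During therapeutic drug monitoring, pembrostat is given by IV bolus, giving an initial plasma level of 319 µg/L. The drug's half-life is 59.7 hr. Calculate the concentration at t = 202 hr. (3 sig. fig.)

30.6 µg/L

k = ln 2 / 59.7 = 0.01161 hr⁻¹
C(t) = C₀ e^(−kt) = 319 × e^(−0.01161 × 202) = 319 × e^(−2.345) = 319 × 0.09582 ≈ 30.6 µg/L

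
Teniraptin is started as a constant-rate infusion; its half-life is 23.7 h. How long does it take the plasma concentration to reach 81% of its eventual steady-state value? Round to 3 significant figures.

56.8 hours

k = ln 2 / 23.7 = 0.02925 h⁻¹
f = 1 − e^(−kt)  ⇒  t = −ln(1 − f) / k
t = −ln(1 − 0.81) / 0.02925 = 1.661 / 0.02925 ≈ 56.8 hours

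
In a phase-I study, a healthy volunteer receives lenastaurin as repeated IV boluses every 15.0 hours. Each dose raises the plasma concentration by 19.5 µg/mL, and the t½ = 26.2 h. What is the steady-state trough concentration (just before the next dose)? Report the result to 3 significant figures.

k = ln 2 / 26.2 = 0.02646 h⁻¹
Fraction remaining after one interval: e^(−kτ) = e^(−0.02646 × 15.0) = 0.6724
R = 1 / (1 − 0.6724) = 3.053
Css,max = 19.5 × 3.053 = 59.53 µg/mL
Css,min = Css,max × e^(−kτ) = 59.53 × 0.6724 ≈ 40.0 µg/mL

40.0 µg/mL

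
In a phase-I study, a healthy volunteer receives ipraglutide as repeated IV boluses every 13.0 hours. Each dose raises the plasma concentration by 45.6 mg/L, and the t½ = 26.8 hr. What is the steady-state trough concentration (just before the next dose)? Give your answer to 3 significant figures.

k = ln 2 / 26.8 = 0.02586 hr⁻¹
Fraction remaining after one interval: e^(−kτ) = e^(−0.02586 × 13.0) = 0.7145
R = 1 / (1 − 0.7145) = 3.502
Css,max = 45.6 × 3.502 = 159.7 mg/L
Css,min = Css,max × e^(−kτ) = 159.7 × 0.7145 ≈ 114 mg/L

114 mg/L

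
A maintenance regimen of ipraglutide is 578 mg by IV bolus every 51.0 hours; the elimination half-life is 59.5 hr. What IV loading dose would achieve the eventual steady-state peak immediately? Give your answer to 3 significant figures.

k = ln 2 / 59.5 = 0.01165 hr⁻¹
Accumulation ratio R = 1 / (1 − e^(−kτ)) = 1 / (1 − e^(−0.01165×51.0)) = 1 / (1 − 0.5520) = 2.232
Loading dose = maintenance dose × R = 578 × 2.232 ≈ 1290 mg

1290 mg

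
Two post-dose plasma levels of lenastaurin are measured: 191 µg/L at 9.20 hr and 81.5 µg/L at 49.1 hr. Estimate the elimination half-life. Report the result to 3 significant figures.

k = ln(C₁/C₂) / (t₂ − t₁) = ln(191/81.5) / (49.1 − 9.20)
  = 0.8517 / 39.90 = 0.02135 hr⁻¹
t½ = ln 2 / k = ln 2 / 0.02135 ≈ 32.5 hours

32.5 hours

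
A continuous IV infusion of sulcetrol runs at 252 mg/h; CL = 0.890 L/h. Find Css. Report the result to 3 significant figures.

Css = infusion rate / CL = 252 / 0.890 ≈ 283 µg/mL

283 µg/mL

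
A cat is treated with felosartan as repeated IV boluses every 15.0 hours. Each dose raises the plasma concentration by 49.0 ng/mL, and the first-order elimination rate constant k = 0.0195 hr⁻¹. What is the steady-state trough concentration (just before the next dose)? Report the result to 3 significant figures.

144 ng/mL

Fraction remaining after one interval: e^(−kτ) = e^(−0.01950 × 15.0) = 0.7464
R = 1 / (1 − 0.7464) = 3.943
Css,max = 49.0 × 3.943 = 193.2 ng/mL
Css,min = Css,max × e^(−kτ) = 193.2 × 0.7464 ≈ 144 ng/mL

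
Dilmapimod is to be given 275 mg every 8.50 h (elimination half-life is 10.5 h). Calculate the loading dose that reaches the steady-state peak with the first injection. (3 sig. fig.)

640 mg

k = ln 2 / 10.5 = 0.06601 h⁻¹
Accumulation ratio R = 1 / (1 − e^(−kτ)) = 1 / (1 − e^(−0.06601×8.50)) = 1 / (1 − 0.5706) = 2.329
Loading dose = maintenance dose × R = 275 × 2.329 ≈ 640 mg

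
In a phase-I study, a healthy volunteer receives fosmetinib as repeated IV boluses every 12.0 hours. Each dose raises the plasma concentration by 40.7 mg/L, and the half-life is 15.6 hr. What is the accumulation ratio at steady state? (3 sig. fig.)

k = ln 2 / 15.6 = 0.04443 hr⁻¹
Fraction remaining after one interval: e^(−kτ) = e^(−0.04443 × 12.0) = 0.5867
R = 1 / (1 − 0.5867) = 1 / 0.4133 ≈ 2.42

2.42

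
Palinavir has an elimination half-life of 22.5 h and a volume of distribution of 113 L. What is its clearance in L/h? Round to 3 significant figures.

3.48 L/h

k = ln 2 / t½ = ln 2 / 22.5 = 0.03081 h⁻¹
CL = k · V = 0.03081 × 113 ≈ 3.48 L/h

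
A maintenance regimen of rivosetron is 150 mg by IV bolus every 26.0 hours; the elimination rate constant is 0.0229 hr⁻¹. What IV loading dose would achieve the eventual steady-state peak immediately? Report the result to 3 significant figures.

334 mg

Accumulation ratio R = 1 / (1 − e^(−kτ)) = 1 / (1 − e^(−0.02290×26.0)) = 1 / (1 − 0.5513) = 2.229
Loading dose = maintenance dose × R = 150 × 2.229 ≈ 334 mg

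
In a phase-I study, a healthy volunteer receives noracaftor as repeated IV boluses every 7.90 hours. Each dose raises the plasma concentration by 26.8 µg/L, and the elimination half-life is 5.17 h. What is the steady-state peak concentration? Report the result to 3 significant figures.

k = ln 2 / 5.17 = 0.1341 h⁻¹
Fraction remaining after one interval: e^(−kτ) = e^(−0.1341 × 7.90) = 0.3467
R = 1 / (1 − 0.3467) = 1.531
Css,max = 26.8 × 1.531 ≈ 41.0 µg/L

41.0 µg/L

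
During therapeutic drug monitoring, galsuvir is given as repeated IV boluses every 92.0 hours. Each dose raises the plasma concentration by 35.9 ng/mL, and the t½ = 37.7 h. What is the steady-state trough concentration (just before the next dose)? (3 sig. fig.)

8.11 ng/mL

k = ln 2 / 37.7 = 0.01839 h⁻¹
Fraction remaining after one interval: e^(−kτ) = e^(−0.01839 × 92.0) = 0.1842
R = 1 / (1 − 0.1842) = 1.226
Css,max = 35.9 × 1.226 = 44.01 ng/mL
Css,min = Css,max × e^(−kτ) = 44.01 × 0.1842 ≈ 8.11 ng/mL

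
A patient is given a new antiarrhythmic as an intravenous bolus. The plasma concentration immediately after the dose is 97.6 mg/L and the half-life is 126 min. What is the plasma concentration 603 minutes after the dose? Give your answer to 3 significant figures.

3.54 mg/L

k = ln 2 / 126 = 0.005501 min⁻¹
603 min is 4.786 half-lives, so C = 97.6 × (1/2)^4.786 = 97.6 × 0.03625 ≈ 3.54 mg/L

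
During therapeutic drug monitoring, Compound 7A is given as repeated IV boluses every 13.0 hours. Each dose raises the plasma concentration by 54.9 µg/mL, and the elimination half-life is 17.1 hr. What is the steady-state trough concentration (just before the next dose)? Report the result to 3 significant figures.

79.1 µg/mL

k = ln 2 / 17.1 = 0.04053 hr⁻¹
Fraction remaining after one interval: e^(−kτ) = e^(−0.04053 × 13.0) = 0.5904
R = 1 / (1 − 0.5904) = 2.441
Css,max = 54.9 × 2.441 = 134.0 µg/mL
Css,min = Css,max × e^(−kτ) = 134.0 × 0.5904 ≈ 79.1 µg/mL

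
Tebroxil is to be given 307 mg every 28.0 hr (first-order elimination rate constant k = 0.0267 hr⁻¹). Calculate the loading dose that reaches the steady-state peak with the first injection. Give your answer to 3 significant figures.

Accumulation ratio R = 1 / (1 − e^(−kτ)) = 1 / (1 − e^(−0.02670×28.0)) = 1 / (1 − 0.4735) = 1.899
Loading dose = maintenance dose × R = 307 × 1.899 ≈ 583 mg

583 mg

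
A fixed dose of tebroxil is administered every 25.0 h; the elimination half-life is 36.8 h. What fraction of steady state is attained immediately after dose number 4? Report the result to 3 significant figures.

0.848

k = ln 2 / 36.8 = 0.01884 h⁻¹
f_n = 1 − e^(−nkτ) = 1 − e^(−4 × 0.01884 × 25.0) = 1 − e^(−1.884) = 1 − 0.1520 ≈ 0.848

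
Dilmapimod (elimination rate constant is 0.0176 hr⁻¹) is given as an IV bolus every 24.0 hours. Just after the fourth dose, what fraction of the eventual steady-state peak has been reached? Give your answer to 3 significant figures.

0.815

f_n = 1 − e^(−nkτ) = 1 − e^(−4 × 0.01760 × 24.0) = 1 − e^(−1.690) = 1 − 0.1846 ≈ 0.815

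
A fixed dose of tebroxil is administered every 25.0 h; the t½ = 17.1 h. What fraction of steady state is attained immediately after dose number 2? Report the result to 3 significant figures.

0.868

k = ln 2 / 17.1 = 0.04053 h⁻¹
f_n = 1 − e^(−nkτ) = 1 − e^(−2 × 0.04053 × 25.0) = 1 − e^(−2.027) = 1 − 0.1318 ≈ 0.868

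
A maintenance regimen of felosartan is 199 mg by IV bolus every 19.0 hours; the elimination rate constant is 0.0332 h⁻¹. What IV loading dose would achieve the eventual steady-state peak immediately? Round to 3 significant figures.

Accumulation ratio R = 1 / (1 − e^(−kτ)) = 1 / (1 − e^(−0.03320×19.0)) = 1 / (1 − 0.5322) = 2.138
Loading dose = maintenance dose × R = 199 × 2.138 ≈ 425 mg

425 mg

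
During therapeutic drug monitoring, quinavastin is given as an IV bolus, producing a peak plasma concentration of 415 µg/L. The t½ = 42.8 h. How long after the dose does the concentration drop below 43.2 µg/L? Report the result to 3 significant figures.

140 hours

k = ln 2 / 42.8 = 0.01620 h⁻¹
C(t) = C₀ e^(−kt)  ⇒  t = ln(C₀/C) / k
t = ln(415/43.2) / 0.01620 = 2.262 / 0.01620 ≈ 140 hours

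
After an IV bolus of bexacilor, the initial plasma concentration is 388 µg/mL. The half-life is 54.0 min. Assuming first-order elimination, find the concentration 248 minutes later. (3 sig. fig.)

16.1 µg/mL

k = ln 2 / 54.0 = 0.01284 min⁻¹
248 min is 4.593 half-lives, so C = 388 × (1/2)^4.593 = 388 × 0.04145 ≈ 16.1 µg/mL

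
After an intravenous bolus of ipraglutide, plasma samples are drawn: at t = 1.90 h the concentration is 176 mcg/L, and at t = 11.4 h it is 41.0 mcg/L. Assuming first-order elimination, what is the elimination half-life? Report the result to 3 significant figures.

4.52 hours

k = ln(C₁/C₂) / (t₂ − t₁) = ln(176/41.0) / (11.4 − 1.90)
  = 1.457 / 9.500 = 0.1534 h⁻¹
t½ = ln 2 / k = ln 2 / 0.1534 ≈ 4.52 hours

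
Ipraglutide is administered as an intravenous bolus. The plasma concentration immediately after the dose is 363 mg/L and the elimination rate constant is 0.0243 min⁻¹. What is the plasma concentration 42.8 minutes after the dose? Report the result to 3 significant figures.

C(t) = C₀ e^(−kt) = 363 × e^(−0.02430 × 42.8) = 363 × e^(−1.040) = 363 × 0.3534 ≈ 128 mg/L

128 mg/L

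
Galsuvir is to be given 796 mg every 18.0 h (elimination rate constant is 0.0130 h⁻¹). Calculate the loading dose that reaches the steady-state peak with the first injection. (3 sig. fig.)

Accumulation ratio R = 1 / (1 − e^(−kτ)) = 1 / (1 − e^(−0.01300×18.0)) = 1 / (1 − 0.7914) = 4.793
Loading dose = maintenance dose × R = 796 × 4.793 ≈ 3820 mg

3820 mg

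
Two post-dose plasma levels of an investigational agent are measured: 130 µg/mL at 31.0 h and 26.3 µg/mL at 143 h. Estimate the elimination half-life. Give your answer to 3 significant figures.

48.6 hours

k = ln(C₁/C₂) / (t₂ − t₁) = ln(130/26.3) / (143 − 31.0)
  = 1.598 / 112.0 = 0.01427 h⁻¹
t½ = ln 2 / k = ln 2 / 0.01427 ≈ 48.6 hours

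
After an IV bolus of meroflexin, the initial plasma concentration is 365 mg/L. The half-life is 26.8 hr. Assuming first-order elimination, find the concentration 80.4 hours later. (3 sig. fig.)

k = ln 2 / 26.8 = 0.02586 hr⁻¹
C(t) = C₀ e^(−kt) = 365 × e^(−0.02586 × 80.4) = 365 × e^(−2.079) = 365 × 0.1250 ≈ 45.6 mg/L

45.6 mg/L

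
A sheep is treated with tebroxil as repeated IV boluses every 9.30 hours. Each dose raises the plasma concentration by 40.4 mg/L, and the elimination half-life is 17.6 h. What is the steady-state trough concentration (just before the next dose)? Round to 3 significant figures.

k = ln 2 / 17.6 = 0.03938 h⁻¹
Fraction remaining after one interval: e^(−kτ) = e^(−0.03938 × 9.30) = 0.6933
R = 1 / (1 − 0.6933) = 3.261
Css,max = 40.4 × 3.261 = 131.7 mg/L
Css,min = Css,max × e^(−kτ) = 131.7 × 0.6933 ≈ 91.3 mg/L

91.3 mg/L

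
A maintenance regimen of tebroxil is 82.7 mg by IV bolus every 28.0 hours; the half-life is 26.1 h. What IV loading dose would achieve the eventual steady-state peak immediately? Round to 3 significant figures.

k = ln 2 / 26.1 = 0.02656 h⁻¹
Accumulation ratio R = 1 / (1 − e^(−kτ)) = 1 / (1 − e^(−0.02656×28.0)) = 1 / (1 − 0.4754) = 1.906
Loading dose = maintenance dose × R = 82.7 × 1.906 ≈ 158 mg

158 mg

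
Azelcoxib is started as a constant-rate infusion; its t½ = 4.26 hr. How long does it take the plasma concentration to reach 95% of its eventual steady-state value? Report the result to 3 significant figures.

18.4 hours

k = ln 2 / 4.26 = 0.1627 hr⁻¹
f = 1 − e^(−kt)  ⇒  t = −ln(1 − f) / k
t = −ln(1 − 0.95) / 0.1627 = 2.996 / 0.1627 ≈ 18.4 hours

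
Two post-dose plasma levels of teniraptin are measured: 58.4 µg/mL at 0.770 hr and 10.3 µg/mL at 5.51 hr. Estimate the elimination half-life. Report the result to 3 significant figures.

1.89 hours

k = ln(C₁/C₂) / (t₂ − t₁) = ln(58.4/10.3) / (5.51 − 0.770)
  = 1.735 / 4.740 = 0.3661 hr⁻¹
t½ = ln 2 / k = ln 2 / 0.3661 ≈ 1.89 hours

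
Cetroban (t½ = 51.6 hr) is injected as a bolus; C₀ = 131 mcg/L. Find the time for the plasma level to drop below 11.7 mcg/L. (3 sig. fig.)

k = ln 2 / 51.6 = 0.01343 hr⁻¹
C(t) = C₀ e^(−kt)  ⇒  t = ln(C₀/C) / k
t = ln(131/11.7) / 0.01343 = 2.416 / 0.01343 ≈ 180 hours

180 hours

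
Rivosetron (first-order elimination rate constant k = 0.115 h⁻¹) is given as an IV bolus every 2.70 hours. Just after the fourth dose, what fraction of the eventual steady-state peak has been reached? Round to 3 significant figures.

0.711

f_n = 1 − e^(−nkτ) = 1 − e^(−4 × 0.1150 × 2.70) = 1 − e^(−1.242) = 1 − 0.2888 ≈ 0.711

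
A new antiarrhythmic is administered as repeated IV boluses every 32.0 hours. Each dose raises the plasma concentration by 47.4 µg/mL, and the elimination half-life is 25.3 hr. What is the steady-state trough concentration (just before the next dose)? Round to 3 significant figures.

33.8 µg/mL

k = ln 2 / 25.3 = 0.02740 hr⁻¹
Fraction remaining after one interval: e^(−kτ) = e^(−0.02740 × 32.0) = 0.4162
R = 1 / (1 − 0.4162) = 1.713
Css,max = 47.4 × 1.713 = 81.19 µg/mL
Css,min = Css,max × e^(−kτ) = 81.19 × 0.4162 ≈ 33.8 µg/mL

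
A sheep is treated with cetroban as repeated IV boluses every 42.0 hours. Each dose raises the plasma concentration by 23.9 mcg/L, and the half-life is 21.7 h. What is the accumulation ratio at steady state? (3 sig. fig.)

k = ln 2 / 21.7 = 0.03194 h⁻¹
Fraction remaining after one interval: e^(−kτ) = e^(−0.03194 × 42.0) = 0.2614
R = 1 / (1 − 0.2614) = 1 / 0.7386 ≈ 1.35

1.35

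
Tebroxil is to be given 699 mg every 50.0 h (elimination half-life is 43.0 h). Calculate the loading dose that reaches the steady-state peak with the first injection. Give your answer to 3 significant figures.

k = ln 2 / 43.0 = 0.01612 h⁻¹
Accumulation ratio R = 1 / (1 − e^(−kτ)) = 1 / (1 − e^(−0.01612×50.0)) = 1 / (1 − 0.4466) = 1.807
Loading dose = maintenance dose × R = 699 × 1.807 ≈ 1260 mg

1260 mg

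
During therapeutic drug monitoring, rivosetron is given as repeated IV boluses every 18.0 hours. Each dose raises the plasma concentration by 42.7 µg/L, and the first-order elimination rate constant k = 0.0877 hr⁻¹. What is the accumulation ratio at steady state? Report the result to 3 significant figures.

1.26

Fraction remaining after one interval: e^(−kτ) = e^(−0.08770 × 18.0) = 0.2063
R = 1 / (1 − 0.2063) = 1 / 0.7937 ≈ 1.26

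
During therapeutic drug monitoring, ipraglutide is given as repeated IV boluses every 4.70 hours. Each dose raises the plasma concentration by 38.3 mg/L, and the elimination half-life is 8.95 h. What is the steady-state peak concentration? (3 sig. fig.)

k = ln 2 / 8.95 = 0.07745 h⁻¹
Fraction remaining after one interval: e^(−kτ) = e^(−0.07745 × 4.70) = 0.6949
R = 1 / (1 − 0.6949) = 3.278
Css,max = 38.3 × 3.278 ≈ 126 mg/L

126 mg/L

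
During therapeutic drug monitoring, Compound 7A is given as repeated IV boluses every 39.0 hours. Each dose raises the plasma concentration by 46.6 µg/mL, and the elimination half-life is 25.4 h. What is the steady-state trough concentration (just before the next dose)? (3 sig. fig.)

24.5 µg/mL

k = ln 2 / 25.4 = 0.02729 h⁻¹
Fraction remaining after one interval: e^(−kτ) = e^(−0.02729 × 39.0) = 0.3450
R = 1 / (1 − 0.3450) = 1.527
Css,max = 46.6 × 1.527 = 71.14 µg/mL
Css,min = Css,max × e^(−kτ) = 71.14 × 0.3450 ≈ 24.5 µg/mL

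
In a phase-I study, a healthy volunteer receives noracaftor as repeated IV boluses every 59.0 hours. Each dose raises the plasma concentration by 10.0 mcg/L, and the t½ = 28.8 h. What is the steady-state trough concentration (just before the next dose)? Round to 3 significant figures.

k = ln 2 / 28.8 = 0.02407 h⁻¹
Fraction remaining after one interval: e^(−kτ) = e^(−0.02407 × 59.0) = 0.2417
R = 1 / (1 − 0.2417) = 1.319
Css,max = 10.0 × 1.319 = 13.19 mcg/L
Css,min = Css,max × e^(−kτ) = 13.19 × 0.2417 ≈ 3.19 mcg/L

3.19 mcg/L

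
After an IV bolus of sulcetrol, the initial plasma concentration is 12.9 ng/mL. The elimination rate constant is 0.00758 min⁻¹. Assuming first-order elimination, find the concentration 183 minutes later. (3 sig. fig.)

3.22 ng/mL

C(t) = C₀ e^(−kt) = 12.9 × e^(−0.007580 × 183) = 12.9 × e^(−1.387) = 12.9 × 0.2498 ≈ 3.22 ng/mL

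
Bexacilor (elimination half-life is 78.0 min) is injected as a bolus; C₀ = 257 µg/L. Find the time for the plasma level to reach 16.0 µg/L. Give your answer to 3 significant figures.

312 minutes

k = ln 2 / 78.0 = 0.008887 min⁻¹
C(t) = C₀ e^(−kt)  ⇒  t = ln(C₀/C) / k
t = ln(257/16.0) / 0.008887 = 2.776 / 0.008887 ≈ 312 minutes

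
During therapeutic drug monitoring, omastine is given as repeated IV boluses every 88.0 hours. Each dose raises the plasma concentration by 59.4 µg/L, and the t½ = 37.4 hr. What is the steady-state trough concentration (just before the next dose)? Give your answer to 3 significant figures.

k = ln 2 / 37.4 = 0.01853 hr⁻¹
Fraction remaining after one interval: e^(−kτ) = e^(−0.01853 × 88.0) = 0.1957
R = 1 / (1 − 0.1957) = 1.243
Css,max = 59.4 × 1.243 = 73.86 µg/L
Css,min = Css,max × e^(−kτ) = 73.86 × 0.1957 ≈ 14.5 µg/L

14.5 µg/L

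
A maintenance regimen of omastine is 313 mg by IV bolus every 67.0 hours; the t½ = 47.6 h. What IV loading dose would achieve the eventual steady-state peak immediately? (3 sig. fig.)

k = ln 2 / 47.6 = 0.01456 h⁻¹
Accumulation ratio R = 1 / (1 − e^(−kτ)) = 1 / (1 − e^(−0.01456×67.0)) = 1 / (1 − 0.3769) = 1.605
Loading dose = maintenance dose × R = 313 × 1.605 ≈ 502 mg

502 mg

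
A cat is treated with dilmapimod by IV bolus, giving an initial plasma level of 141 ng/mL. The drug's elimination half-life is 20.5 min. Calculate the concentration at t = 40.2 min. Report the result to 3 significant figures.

36.2 ng/mL

k = ln 2 / 20.5 = 0.03381 min⁻¹
40.2 min is 1.961 half-lives, so C = 141 × (1/2)^1.961 = 141 × 0.2569 ≈ 36.2 ng/mL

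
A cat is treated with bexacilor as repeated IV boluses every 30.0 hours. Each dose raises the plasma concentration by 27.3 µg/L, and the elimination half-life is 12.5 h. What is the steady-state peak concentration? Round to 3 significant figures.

k = ln 2 / 12.5 = 0.05545 h⁻¹
Fraction remaining after one interval: e^(−kτ) = e^(−0.05545 × 30.0) = 0.1895
R = 1 / (1 − 0.1895) = 1.234
Css,max = 27.3 × 1.234 ≈ 33.7 µg/L

33.7 µg/L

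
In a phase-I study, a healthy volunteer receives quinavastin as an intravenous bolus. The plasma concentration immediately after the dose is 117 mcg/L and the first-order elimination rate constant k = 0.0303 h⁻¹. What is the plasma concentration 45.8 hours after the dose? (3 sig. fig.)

C(t) = C₀ e^(−kt) = 117 × e^(−0.03030 × 45.8) = 117 × e^(−1.388) = 117 × 0.2496 ≈ 29.2 mcg/L

29.2 mcg/L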